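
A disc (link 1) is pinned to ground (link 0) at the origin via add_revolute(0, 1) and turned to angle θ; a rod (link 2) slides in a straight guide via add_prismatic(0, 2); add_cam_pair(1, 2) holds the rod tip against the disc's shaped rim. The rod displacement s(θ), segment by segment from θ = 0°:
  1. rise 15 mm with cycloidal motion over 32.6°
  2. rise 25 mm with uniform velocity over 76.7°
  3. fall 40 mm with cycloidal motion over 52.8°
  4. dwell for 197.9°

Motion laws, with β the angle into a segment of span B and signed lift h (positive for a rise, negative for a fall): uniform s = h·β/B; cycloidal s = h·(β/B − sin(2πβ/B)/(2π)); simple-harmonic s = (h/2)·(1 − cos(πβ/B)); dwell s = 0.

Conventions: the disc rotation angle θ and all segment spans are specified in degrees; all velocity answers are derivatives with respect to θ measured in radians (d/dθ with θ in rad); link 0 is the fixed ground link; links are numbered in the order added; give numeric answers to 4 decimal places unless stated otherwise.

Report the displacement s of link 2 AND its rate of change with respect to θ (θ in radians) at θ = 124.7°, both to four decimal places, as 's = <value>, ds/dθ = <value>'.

segment 1 (0° to 32.6°, cycloidal, h = 15) is passed completely: s = 0.0000 + (15) = 15.0000
segment 2 (32.6° to 109.3°, uniform, h = 25) is passed completely: s = 15.0000 + (25) = 40.0000
θ = 124.7° falls in segment 3 (109.3° to 162.1°, cycloidal, h = -40): β = 124.7 − 109.3 = 15.4°, B = 52.8°; Δs = -40·(0.2917 − sin(2π·0.2917)/(2π)) = -5.5174; s = 40.0000 − 5.5174 = 34.4826
velocity in seg [109.3°–162.1°] (cycloidal), θ in radians: β = 15.4° = 0.2688 rad, B = 52.8° = 0.9215 rad; ds/dθ = (h/B)(1 − cos(2πβ/B)) = ((-40)/0.9215)(1 − cos(2π·0.2917)) = -54.640165 mm/rad

s = 34.4826, ds/dθ = -54.6402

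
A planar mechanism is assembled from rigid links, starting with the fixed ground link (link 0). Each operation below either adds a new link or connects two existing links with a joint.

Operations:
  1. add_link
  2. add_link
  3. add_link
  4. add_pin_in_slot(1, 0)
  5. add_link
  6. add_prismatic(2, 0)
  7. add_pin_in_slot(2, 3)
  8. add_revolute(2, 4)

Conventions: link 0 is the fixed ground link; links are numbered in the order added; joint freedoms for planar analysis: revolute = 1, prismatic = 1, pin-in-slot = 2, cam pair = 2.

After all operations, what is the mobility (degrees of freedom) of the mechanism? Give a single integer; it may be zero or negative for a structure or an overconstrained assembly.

(L,J1,J2)=(1,0,0); link0 fixed
link1: (2,0,0)
link2: (3,0,0)
link3: (4,0,0)
PS 1-0 [J2]: (4,0,1)
link4: (5,0,1)
P 2-0 [J1]: (5,1,1)
PS 2-3 [J2]: (5,1,2)
R 2-4 [J1]: (5,2,2)
Grübler: 3·4 − 2·2 − 2 = 6

M = 6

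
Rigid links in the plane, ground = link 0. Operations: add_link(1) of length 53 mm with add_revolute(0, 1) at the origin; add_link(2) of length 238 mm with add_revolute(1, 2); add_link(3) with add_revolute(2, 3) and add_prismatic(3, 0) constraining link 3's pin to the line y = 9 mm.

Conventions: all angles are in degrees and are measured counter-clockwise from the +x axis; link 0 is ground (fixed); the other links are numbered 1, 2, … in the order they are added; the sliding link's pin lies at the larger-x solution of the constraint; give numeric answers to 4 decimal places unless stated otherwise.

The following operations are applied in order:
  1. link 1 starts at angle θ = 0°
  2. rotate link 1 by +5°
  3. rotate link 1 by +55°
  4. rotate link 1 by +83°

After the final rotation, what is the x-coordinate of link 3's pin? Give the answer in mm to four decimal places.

geometry: r = 53 mm, L = 238 mm, e = 9 mm; θ starts at 0°
rotate link 1 by +5°: θ ← 0° +5° = 5°
rotate link 1 by +55°: θ ← 5° +55° = 60°
rotate link 1 by +83°: θ ← 60° +83° = 143°
crank pin P = (r cos θ, r sin θ) = (-42.327682, 31.896196)
h = r sin θ − e = 31.896196 − 9 = 22.896196
x = r cos θ + √(L² − h²) = -42.327682 + 236.896104 = 194.568422

194.5684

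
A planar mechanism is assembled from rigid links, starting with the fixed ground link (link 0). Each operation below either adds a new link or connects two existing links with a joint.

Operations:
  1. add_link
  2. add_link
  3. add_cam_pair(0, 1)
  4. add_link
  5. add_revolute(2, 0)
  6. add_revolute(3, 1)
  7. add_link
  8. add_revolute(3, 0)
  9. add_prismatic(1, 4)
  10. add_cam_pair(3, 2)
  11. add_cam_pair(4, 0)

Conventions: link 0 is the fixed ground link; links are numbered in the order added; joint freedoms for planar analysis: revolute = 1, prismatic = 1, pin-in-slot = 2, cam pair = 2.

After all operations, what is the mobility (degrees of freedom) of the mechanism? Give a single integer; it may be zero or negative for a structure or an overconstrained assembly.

link 0 = ground. State L|J1|J2 = 1|0|0
+link1  2|0|0
+link2  3|0|0
C(0,1) f=2→J2  3|0|1
+link3  4|0|1
R(2,0) f=1→J1  4|1|1
R(3,1) f=1→J1  4|2|1
+link4  5|2|1
R(3,0) f=1→J1  5|3|1
P(1,4) f=1→J1  5|4|1
C(3,2) f=2→J2  5|4|2
C(4,0) f=2→J2  5|4|3
M = 3(5−1)−2·4−3 = 12−8−3 = 1

M = 1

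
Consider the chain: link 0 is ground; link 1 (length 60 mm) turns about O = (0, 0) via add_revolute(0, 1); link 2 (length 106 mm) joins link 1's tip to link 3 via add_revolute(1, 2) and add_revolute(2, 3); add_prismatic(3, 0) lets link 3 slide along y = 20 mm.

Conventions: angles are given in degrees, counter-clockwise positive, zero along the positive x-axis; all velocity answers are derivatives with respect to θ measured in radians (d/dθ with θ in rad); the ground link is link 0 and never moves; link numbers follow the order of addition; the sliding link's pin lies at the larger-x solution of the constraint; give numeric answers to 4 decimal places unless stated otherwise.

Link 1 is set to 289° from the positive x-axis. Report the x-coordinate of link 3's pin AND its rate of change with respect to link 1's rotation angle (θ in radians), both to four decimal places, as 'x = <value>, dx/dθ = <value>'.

geometry: r = 60 mm, L = 106 mm, e = 20 mm
crank pin P = (r cos θ, r sin θ) = (19.534089, -56.731115)
h = r sin θ − e = -56.731115 − 20 = -76.731115
x = r cos θ + √(L² − h²) = 19.534089 + 73.132319 = 92.666408
dx/dθ = −r sin θ − h·r cos θ/√(L² − h²) (θ in radians; h = -76.731115) = 77.226464

x = 92.6664, dx/dθ = 77.2265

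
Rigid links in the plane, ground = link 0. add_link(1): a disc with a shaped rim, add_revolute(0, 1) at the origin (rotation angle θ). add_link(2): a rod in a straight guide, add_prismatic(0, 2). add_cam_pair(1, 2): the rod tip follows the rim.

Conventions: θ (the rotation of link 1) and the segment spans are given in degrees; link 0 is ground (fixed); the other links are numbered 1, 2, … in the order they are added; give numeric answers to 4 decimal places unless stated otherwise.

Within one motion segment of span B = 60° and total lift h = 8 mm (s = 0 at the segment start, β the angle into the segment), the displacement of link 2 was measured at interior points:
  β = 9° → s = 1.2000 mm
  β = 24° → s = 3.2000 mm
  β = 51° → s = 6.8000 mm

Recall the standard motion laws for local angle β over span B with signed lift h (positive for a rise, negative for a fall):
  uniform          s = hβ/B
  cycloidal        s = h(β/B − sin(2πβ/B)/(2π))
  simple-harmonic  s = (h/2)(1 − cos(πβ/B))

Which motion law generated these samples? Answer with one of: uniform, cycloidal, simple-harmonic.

candidates at β/B = r: uniform s = h·r (linear in β); cycloidal s = h·(r − sin(2πr)/(2π)); simple-harmonic s = (h/2)(1 − cos(πr))
β=9°: printed 1.2000 | uniform 1.2000, cycloidal 0.1699, simple-harmonic 0.4360
β=24°: printed 3.2000 | uniform 3.2000, cycloidal 2.4516, simple-harmonic 2.7639
β=51°: printed 6.8000 | uniform 6.8000, cycloidal 7.8301, simple-harmonic 7.5640
only one law matches every sample → uniform

uniform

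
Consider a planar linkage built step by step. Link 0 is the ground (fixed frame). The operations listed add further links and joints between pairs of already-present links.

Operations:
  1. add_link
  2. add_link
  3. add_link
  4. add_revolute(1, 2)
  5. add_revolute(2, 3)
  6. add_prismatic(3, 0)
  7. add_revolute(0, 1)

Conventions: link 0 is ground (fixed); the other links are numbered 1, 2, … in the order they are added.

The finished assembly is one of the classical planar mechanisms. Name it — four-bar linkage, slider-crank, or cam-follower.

links: 4 (incl. ground); joints: 3 revolute, 1 prismatic, 0 higher (cam) pair, forming one closed loop
4 links, 3 revolutes + 1 prismatic in one loop → slider-crank

slider-crank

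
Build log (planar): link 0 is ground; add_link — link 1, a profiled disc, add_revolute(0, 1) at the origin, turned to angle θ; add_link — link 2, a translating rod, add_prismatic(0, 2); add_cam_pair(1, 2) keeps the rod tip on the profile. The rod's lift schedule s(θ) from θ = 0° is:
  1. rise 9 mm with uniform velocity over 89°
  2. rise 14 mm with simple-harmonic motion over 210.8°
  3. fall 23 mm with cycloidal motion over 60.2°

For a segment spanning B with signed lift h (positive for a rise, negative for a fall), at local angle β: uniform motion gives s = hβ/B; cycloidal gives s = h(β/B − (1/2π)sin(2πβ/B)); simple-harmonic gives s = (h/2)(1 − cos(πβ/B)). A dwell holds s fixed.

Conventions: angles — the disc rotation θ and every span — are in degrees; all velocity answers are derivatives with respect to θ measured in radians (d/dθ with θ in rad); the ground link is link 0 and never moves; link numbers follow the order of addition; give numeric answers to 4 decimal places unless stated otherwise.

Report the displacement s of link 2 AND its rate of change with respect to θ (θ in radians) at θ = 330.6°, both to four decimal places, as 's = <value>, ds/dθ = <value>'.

seg 1 [0°–89°] uniform, h=9: full span → s += 9 → s = 9.0000
seg 2 [89°–299.8°] simple-harmonic, h=14: full span → s += 14 → s = 23.0000
seg 3 [299.8°–360°] cycloidal, h=-23: θ=330.6° here. β=30.8, B=60.2. -23·(0.5116 − sin(2π·0.5116)/(2π)) = -12.0346 → s = 10.9654
velocity in seg [299.8°–360°] (cycloidal), θ in radians: β = 30.8° = 0.5376 rad, B = 60.2° = 1.0507 rad; ds/dθ = (h/B)(1 − cos(2πβ/B)) = ((-23)/1.0507)(1 − cos(2π·0.5116)) = -43.722431 mm/rad

s = 10.9654, ds/dθ = -43.7224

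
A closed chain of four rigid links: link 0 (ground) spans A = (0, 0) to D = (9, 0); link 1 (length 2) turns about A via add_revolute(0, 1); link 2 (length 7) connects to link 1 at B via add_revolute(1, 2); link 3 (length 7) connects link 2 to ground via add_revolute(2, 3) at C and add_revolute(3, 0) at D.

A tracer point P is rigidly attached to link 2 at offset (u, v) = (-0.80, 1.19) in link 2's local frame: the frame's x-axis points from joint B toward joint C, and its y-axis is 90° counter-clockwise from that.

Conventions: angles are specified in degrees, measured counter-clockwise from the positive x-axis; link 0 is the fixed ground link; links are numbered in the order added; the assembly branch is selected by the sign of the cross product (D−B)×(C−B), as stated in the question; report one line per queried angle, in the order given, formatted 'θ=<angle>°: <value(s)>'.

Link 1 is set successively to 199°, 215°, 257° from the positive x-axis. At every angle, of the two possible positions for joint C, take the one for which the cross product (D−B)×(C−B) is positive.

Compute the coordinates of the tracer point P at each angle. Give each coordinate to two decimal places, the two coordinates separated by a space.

A=(0,0), D=(9.00,0)
θ=199°: B = A + 2.00·(cos199°, sin199°) = (-1.8910, -0.6511)
θ=199°: |BD| = 10.9105
θ=199°: circle(B,7.00) ∩ circle(D,7.00): a=5.4552, h=4.3864
θ=199°:   candidates: C₊=(3.2927,4.0530) cross=47.858; C₋=(3.8163,-4.7041) cross=-47.858
θ=199°:   branch + wants cross > 0 → take C=(3.2927,4.0530) (cross=47.858)
θ=199°: ex = (C−B)/|BC| = (0.7405,0.6720); ey = (-0.6720,0.7405)
θ=199°: P = B + -0.80·ex + 1.19·ey = (-3.2832,-0.3075)
θ=215°: B = A + 2.00·(cos215°, sin215°) = (-1.6383, -1.1472)
θ=215°: |BD| = 10.7000
θ=215°: circle(B,7.00) ∩ circle(D,7.00): a=5.3500, h=4.5142
θ=215°:   candidates: C₊=(3.1969,3.9146) cross=48.301; C₋=(4.1648,-5.0617) cross=-48.301
θ=215°:   branch + wants cross > 0 → take C=(3.1969,3.9146) (cross=48.301)
θ=215°: ex = (C−B)/|BC| = (0.6907,0.7231); ey = (-0.7231,0.6907)
θ=215°: P = B + -0.80·ex + 1.19·ey = (-3.0514,-0.9037)
θ=257°: B = A + 2.00·(cos257°, sin257°) = (-0.4499, -1.9487)
θ=257°: |BD| = 9.6487
θ=257°: circle(B,7.00) ∩ circle(D,7.00): a=4.8244, h=5.0720
θ=257°:   candidates: C₊=(3.2507,3.9931) cross=48.939; C₋=(5.2994,-5.9419) cross=-48.939
θ=257°:   branch + wants cross > 0 → take C=(3.2507,3.9931) (cross=48.939)
θ=257°: ex = (C−B)/|BC| = (0.5287,0.8488); ey = (-0.8488,0.5287)
θ=257°: P = B + -0.80·ex + 1.19·ey = (-1.8829,-1.9987)

θ=199°: -3.28 -0.31
θ=215°: -3.05 -0.90
θ=257°: -1.88 -2.00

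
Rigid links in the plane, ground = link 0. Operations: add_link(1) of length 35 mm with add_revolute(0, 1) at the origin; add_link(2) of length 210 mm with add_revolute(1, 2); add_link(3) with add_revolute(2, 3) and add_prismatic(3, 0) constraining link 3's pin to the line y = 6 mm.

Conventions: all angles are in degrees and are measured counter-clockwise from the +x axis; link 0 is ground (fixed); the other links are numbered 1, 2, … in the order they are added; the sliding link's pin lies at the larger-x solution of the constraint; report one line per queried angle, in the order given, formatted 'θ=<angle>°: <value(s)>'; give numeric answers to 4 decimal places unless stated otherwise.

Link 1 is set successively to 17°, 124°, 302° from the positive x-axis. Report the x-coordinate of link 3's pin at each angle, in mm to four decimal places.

geometry: r = 35 mm, L = 210 mm, e = 6 mm
θ=17°: crank pin P = (r cos θ, r sin θ) = (33.470666, 10.233010)
θ=17°: h = r sin θ − e = 10.233010 − 6 = 4.233010
θ=17°: x = r cos θ + √(L² − h²) = 33.470666 + 209.957333 = 243.427999
θ=124°: crank pin P = (r cos θ, r sin θ) = (-19.571752, 29.016315)
θ=124°: h = r sin θ − e = 29.016315 − 6 = 23.016315
θ=124°: x = r cos θ + √(L² − h²) = -19.571752 + 208.734878 = 189.163126
θ=302°: crank pin P = (r cos θ, r sin θ) = (18.547174, -29.681683)
θ=302°: h = r sin θ − e = -29.681683 − 6 = -35.681683
θ=302°: x = r cos θ + √(L² − h²) = 18.547174 + 206.946412 = 225.493586

θ=17°: 243.4280
θ=124°: 189.1631
θ=302°: 225.4936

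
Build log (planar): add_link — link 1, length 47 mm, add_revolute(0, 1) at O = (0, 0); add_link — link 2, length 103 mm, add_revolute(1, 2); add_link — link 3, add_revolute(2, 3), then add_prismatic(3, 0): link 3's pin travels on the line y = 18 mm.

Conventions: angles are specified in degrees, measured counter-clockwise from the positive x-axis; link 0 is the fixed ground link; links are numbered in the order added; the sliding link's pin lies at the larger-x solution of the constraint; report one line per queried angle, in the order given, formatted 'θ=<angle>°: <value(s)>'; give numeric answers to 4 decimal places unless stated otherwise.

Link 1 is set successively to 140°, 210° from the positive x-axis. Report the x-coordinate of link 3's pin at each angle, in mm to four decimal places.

geometry: r = 47 mm, L = 103 mm, e = 18 mm
θ=140°: crank pin P = (r cos θ, r sin θ) = (-36.004089, 30.211018)
θ=140°: h = r sin θ − e = 30.211018 − 18 = 12.211018
θ=140°: x = r cos θ + √(L² − h²) = -36.004089 + 102.273609 = 66.269520
θ=210°: crank pin P = (r cos θ, r sin θ) = (-40.703194, -23.500000)
θ=210°: h = r sin θ − e = -23.500000 − 18 = -41.500000
θ=210°: x = r cos θ + √(L² − h²) = -40.703194 + 94.269560 = 53.566366

θ=140°: 66.2695
θ=210°: 53.5664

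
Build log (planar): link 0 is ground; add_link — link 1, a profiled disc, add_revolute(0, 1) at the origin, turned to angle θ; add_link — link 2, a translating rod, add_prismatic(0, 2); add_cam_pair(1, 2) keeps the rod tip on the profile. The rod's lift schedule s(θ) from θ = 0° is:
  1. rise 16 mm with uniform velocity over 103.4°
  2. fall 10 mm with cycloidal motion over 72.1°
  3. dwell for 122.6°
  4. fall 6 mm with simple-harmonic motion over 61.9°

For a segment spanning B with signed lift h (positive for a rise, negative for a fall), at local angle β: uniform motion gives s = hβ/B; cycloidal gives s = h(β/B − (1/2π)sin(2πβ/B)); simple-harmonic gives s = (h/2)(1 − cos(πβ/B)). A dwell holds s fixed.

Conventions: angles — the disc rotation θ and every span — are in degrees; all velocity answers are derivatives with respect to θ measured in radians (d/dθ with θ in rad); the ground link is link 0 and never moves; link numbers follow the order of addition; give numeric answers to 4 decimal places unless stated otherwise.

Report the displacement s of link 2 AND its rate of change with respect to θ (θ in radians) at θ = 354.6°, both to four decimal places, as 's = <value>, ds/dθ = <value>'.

seg 1 [0°–103.4°] uniform, h=16: full span → s += 16 → s = 16.0000
seg 2 [103.4°–175.5°] cycloidal, h=-10: full span → s += -10 → s = 6.0000
seg 3 [175.5°–298.1°] dwell: s stays 6.0000
seg 4 [298.1°–360°] simple-harmonic, h=-6: θ=354.6° here. β=56.5, B=61.9. -6/2·(1 − cos(π·0.9128)) = -5.8880 → s = 0.1120
velocity in seg [298.1°–360°] (simple-harmonic), θ in radians: β = 56.5° = 0.9861 rad, B = 61.9° = 1.0804 rad; ds/dθ = (πh/(2B)) sin(πβ/B) = (π·(-6)/(2·1.0804)) sin(π·0.9128) = -2.361053 mm/rad

s = 0.1120, ds/dθ = -2.3611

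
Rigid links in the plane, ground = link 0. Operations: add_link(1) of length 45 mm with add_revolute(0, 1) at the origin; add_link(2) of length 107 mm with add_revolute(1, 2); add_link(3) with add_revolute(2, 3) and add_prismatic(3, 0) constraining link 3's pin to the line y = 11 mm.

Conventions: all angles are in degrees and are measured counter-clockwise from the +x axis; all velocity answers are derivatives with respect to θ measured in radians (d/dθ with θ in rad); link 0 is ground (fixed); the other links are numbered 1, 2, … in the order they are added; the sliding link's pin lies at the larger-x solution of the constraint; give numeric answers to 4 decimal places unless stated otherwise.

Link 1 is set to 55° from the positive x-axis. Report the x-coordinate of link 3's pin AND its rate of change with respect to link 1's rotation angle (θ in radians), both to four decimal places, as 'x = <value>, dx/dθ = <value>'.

geometry: r = 45 mm, L = 107 mm, e = 11 mm
crank pin P = (r cos θ, r sin θ) = (25.810940, 36.861842)
h = r sin θ − e = 36.861842 − 11 = 25.861842
x = r cos θ + √(L² − h²) = 25.810940 + 103.827574 = 129.638514
dx/dθ = −r sin θ − h·r cos θ/√(L² − h²) (θ in radians; h = 25.861842) = -43.290948

x = 129.6385, dx/dθ = -43.2909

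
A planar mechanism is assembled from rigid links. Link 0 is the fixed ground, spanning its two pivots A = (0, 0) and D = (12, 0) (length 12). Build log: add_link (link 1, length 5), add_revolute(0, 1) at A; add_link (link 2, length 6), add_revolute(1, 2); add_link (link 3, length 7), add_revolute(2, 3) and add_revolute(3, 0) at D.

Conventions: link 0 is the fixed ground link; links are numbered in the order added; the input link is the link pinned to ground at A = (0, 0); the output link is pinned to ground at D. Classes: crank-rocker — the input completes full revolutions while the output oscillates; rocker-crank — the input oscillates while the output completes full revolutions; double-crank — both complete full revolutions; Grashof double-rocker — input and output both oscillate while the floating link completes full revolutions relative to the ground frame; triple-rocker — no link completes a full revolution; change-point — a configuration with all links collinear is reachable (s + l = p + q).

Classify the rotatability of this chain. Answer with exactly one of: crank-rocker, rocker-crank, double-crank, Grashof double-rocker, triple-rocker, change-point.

lengths: ground=12, input=5, coupler=6, output=7
sorted: s=5 (shortest), l=12 (longest), p+q=13
s + l = 17 vs p + q = 13
s + l > p + q → non-Grashof → no link fully rotates → triple-rocker

triple-rocker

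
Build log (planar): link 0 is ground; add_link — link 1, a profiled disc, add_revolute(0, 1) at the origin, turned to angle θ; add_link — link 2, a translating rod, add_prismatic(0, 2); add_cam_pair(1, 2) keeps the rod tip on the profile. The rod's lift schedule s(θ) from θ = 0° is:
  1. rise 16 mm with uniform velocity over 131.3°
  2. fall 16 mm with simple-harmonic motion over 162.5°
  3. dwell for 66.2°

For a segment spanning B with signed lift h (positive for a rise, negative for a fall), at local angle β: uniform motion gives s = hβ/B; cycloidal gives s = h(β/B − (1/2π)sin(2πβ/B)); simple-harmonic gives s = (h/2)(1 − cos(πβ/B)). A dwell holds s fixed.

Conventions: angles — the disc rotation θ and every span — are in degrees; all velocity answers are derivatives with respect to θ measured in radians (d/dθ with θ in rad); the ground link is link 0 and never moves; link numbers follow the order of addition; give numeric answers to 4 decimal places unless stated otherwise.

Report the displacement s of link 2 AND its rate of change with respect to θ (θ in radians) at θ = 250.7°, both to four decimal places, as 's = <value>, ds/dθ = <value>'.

seg 1 [0°–131.3°] uniform, h=16: full span → s += 16 → s = 16.0000
seg 2 [131.3°–293.8°] simple-harmonic, h=-16: θ=250.7° here. β=119.4, B=162.5. -16/2·(1 − cos(π·0.7348)) = -13.3798 → s = 2.6202
velocity in seg [131.3°–293.8°] (simple-harmonic), θ in radians: β = 119.4° = 2.0839 rad, B = 162.5° = 2.8362 rad; ds/dθ = (πh/(2B)) sin(πβ/B) = (π·(-16)/(2·2.8362)) sin(π·0.7348) = -6.558591 mm/rad

s = 2.6202, ds/dθ = -6.5586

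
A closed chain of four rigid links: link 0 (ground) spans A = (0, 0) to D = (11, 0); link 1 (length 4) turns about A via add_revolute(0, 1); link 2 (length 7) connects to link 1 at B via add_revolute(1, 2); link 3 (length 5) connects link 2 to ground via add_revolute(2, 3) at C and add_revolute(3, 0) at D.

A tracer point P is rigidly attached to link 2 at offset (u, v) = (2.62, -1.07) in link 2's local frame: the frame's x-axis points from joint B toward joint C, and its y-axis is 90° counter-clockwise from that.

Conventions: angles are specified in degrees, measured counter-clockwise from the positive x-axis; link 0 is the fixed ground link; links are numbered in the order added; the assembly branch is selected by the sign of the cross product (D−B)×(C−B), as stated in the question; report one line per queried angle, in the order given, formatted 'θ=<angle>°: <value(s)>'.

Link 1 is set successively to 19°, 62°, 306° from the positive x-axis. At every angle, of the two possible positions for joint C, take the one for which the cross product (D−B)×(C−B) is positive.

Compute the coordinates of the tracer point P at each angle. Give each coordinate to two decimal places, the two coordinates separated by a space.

A=(0,0), D=(11.00,0)
θ=19°: B = A + 4.00·(cos19°, sin19°) = (3.7821, 1.3023)
θ=19°: |BD| = 7.3345
θ=19°: circle(B,7.00) ∩ circle(D,5.00): a=5.3033, h=4.5689
θ=19°:   candidates: C₊=(9.8124,4.8569) cross=33.510; C₋=(8.1899,-4.1356) cross=-33.510
θ=19°:   branch + wants cross > 0 → take C=(9.8124,4.8569) (cross=33.510)
θ=19°: ex = (C−B)/|BC| = (0.8615,0.5078); ey = (-0.5078,0.8615)
θ=19°: P = B + 2.62·ex + -1.07·ey = (6.5825,1.7109)
θ=62°: B = A + 4.00·(cos62°, sin62°) = (1.8779, 3.5318)
θ=62°: |BD| = 9.7819
θ=62°: circle(B,7.00) ∩ circle(D,5.00): a=6.1177, h=3.4020
θ=62°:   candidates: C₊=(8.8112,4.4955) cross=33.278; C₋=(6.3547,-1.8495) cross=-33.278
θ=62°:   branch + wants cross > 0 → take C=(8.8112,4.4955) (cross=33.278)
θ=62°: ex = (C−B)/|BC| = (0.9905,0.1377); ey = (-0.1377,0.9905)
θ=62°: P = B + 2.62·ex + -1.07·ey = (4.6202,2.8327)
θ=306°: B = A + 4.00·(cos306°, sin306°) = (2.3511, -3.2361)
θ=306°: |BD| = 9.2344
θ=306°: circle(B,7.00) ∩ circle(D,5.00): a=5.9167, h=3.7407
θ=306°:   candidates: C₊=(6.5818,2.3408) cross=34.543; C₋=(9.2035,-4.6661) cross=-34.543
θ=306°:   branch + wants cross > 0 → take C=(6.5818,2.3408) (cross=34.543)
θ=306°: ex = (C−B)/|BC| = (0.6044,0.7967); ey = (-0.7967,0.6044)
θ=306°: P = B + 2.62·ex + -1.07·ey = (4.7871,-1.7954)

θ=19°: 6.58 1.71
θ=62°: 4.62 2.83
θ=306°: 4.79 -1.80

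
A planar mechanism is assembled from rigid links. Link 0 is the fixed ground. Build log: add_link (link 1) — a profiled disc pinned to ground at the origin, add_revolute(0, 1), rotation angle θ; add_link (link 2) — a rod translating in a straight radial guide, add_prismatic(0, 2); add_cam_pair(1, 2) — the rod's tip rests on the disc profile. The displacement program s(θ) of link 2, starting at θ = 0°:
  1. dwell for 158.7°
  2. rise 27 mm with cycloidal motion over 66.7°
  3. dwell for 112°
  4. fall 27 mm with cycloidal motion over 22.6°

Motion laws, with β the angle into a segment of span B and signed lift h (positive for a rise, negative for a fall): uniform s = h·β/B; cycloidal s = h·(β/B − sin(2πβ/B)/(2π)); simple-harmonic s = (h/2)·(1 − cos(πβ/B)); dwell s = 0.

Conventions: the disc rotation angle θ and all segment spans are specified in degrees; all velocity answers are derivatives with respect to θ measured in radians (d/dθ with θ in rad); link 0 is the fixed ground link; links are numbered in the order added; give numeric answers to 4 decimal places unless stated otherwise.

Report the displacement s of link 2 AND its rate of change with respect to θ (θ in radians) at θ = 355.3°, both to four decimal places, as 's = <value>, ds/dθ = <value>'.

seg 1 [0°–158.7°] dwell: s stays 0.0000
seg 2 [158.7°–225.4°] cycloidal, h=27: full span → s += 27 → s = 27.0000
seg 3 [225.4°–337.4°] dwell: s stays 27.0000
seg 4 [337.4°–360°] cycloidal, h=-27: θ=355.3° here. β=17.9, B=22.6. -27·(0.7920 − sin(2π·0.7920)/(2π)) = -25.5331 → s = 1.4669
velocity in seg [337.4°–360°] (cycloidal), θ in radians: β = 17.9° = 0.3124 rad, B = 22.6° = 0.3944 rad; ds/dθ = (h/B)(1 − cos(2πβ/B)) = ((-27)/0.3944)(1 − cos(2π·0.7920)) = -50.581227 mm/rad

s = 1.4669, ds/dθ = -50.5812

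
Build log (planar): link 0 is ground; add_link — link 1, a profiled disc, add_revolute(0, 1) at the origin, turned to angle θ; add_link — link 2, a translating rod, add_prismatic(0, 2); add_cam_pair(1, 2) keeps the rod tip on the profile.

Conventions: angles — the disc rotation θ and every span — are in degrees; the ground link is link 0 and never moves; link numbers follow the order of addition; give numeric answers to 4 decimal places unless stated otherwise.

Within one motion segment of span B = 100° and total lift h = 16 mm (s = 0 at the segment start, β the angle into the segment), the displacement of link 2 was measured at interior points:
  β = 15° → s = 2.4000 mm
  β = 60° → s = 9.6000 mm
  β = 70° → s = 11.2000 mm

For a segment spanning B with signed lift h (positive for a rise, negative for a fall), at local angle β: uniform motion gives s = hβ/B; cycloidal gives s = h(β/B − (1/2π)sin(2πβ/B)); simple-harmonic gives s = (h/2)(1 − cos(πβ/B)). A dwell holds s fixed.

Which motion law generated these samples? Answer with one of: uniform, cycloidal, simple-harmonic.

candidates at β/B = r: uniform s = h·r (linear in β); cycloidal s = h·(r − sin(2πr)/(2π)); simple-harmonic s = (h/2)(1 − cos(πr))
β=15°: printed 2.4000 | uniform 2.4000, cycloidal 0.3399, simple-harmonic 0.8719
β=60°: printed 9.6000 | uniform 9.6000, cycloidal 11.0968, simple-harmonic 10.4721
β=70°: printed 11.2000 | uniform 11.2000, cycloidal 13.6218, simple-harmonic 12.7023
only one law matches every sample → uniform

uniform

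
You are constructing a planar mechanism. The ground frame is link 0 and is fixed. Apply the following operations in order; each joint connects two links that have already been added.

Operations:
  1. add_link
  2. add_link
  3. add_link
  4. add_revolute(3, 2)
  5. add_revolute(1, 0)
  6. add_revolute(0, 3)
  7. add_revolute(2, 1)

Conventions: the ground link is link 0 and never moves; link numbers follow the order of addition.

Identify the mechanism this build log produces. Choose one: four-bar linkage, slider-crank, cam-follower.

links: 4 (incl. ground); joints: 4 revolute, 0 prismatic, 0 higher (cam) pair, forming one closed loop
4 links in a single 4R loop → four-bar linkage

four-bar linkage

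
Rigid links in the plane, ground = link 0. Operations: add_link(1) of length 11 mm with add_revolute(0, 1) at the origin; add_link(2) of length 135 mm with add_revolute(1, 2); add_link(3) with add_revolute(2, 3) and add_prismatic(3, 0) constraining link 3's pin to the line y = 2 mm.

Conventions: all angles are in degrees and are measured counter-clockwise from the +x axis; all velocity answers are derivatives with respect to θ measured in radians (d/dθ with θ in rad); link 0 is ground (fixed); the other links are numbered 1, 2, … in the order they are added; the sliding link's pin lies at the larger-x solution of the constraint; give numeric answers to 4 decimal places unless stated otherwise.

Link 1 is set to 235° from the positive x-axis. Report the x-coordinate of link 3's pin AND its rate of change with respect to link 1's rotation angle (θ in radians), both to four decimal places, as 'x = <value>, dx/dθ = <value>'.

geometry: r = 11 mm, L = 135 mm, e = 2 mm
crank pin P = (r cos θ, r sin θ) = (-6.309341, -9.010672)
h = r sin θ − e = -9.010672 − 2 = -11.010672
x = r cos θ + √(L² − h²) = -6.309341 + 134.550233 = 128.240892
dx/dθ = −r sin θ − h·r cos θ/√(L² − h²) (θ in radians; h = -11.010672) = 8.494359

x = 128.2409, dx/dθ = 8.4944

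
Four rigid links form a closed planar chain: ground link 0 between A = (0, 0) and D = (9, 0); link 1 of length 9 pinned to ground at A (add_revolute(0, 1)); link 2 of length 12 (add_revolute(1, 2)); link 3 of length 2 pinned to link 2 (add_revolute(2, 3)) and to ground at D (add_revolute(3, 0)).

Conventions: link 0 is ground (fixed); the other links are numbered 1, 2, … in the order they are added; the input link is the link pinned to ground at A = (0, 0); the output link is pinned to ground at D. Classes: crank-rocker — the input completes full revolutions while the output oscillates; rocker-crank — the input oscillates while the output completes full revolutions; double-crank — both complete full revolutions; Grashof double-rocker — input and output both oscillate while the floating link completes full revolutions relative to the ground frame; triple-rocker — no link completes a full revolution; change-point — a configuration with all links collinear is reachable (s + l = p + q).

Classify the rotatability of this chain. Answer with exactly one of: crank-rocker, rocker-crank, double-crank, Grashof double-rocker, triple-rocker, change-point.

lengths: ground=9, input=9, coupler=12, output=2
sorted: s=2 (shortest), l=12 (longest), p+q=18
s + l = 14 vs p + q = 18
s + l < p + q (Grashof) with shortest = output link → rocker-crank

rocker-crank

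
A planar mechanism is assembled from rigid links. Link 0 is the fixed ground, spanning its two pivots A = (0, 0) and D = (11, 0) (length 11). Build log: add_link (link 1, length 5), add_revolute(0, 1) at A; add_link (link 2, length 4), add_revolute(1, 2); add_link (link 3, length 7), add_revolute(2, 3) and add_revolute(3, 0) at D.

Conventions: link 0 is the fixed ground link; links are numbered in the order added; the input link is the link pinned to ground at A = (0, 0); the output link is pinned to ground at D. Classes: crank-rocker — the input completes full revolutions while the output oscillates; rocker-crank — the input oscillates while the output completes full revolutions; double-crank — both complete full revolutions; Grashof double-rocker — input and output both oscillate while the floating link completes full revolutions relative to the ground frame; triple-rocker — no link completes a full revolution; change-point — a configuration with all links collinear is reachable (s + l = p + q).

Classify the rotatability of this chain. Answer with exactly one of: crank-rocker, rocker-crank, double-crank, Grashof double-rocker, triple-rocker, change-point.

lengths: ground=11, input=5, coupler=4, output=7
sorted: s=4 (shortest), l=11 (longest), p+q=12
s + l = 15 vs p + q = 12
s + l > p + q → non-Grashof → no link fully rotates → triple-rocker

triple-rocker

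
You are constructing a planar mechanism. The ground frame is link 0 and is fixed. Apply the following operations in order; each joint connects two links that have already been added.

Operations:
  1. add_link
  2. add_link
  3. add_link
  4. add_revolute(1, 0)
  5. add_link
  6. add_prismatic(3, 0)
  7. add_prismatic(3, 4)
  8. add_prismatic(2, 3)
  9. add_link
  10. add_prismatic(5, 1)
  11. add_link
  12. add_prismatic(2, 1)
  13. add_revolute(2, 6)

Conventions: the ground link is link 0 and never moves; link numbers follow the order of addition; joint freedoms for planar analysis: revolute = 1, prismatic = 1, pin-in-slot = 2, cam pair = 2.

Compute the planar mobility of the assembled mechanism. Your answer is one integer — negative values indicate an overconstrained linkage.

ground; <1,0,0>
#1 <2,0,0>
#2 <3,0,0>
#3 <4,0,0>
R:1↔0 J1 <4,1,0>
#4 <5,1,0>
P:3↔0 J1 <5,2,0>
P:3↔4 J1 <5,3,0>
P:2↔3 J1 <5,4,0>
#5 <6,4,0>
P:5↔1 J1 <6,5,0>
#6 <7,5,0>
P:2↔1 J1 <7,6,0>
R:2↔6 J1 <7,7,0>
3×6 − 2×7 − 1×0 = 4

M = 4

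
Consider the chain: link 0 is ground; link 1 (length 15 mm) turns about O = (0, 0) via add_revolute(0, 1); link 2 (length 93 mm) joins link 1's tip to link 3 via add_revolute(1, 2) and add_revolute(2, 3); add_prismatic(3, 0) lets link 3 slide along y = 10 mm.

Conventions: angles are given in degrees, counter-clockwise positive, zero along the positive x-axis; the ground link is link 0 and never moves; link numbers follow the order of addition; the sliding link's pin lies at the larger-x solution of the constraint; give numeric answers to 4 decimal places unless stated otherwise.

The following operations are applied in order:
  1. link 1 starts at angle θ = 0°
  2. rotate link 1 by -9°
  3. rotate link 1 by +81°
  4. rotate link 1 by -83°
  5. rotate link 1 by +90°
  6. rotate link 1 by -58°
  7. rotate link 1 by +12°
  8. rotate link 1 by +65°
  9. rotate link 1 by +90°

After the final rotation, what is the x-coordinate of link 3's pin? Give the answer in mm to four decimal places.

geometry: r = 15 mm, L = 93 mm, e = 10 mm; θ starts at 0°
rotate link 1 by -9°: θ ← 0° -9° = -9°
rotate link 1 by +81°: θ ← -9° +81° = 72°
rotate link 1 by -83°: θ ← 72° -83° = -11°
rotate link 1 by +90°: θ ← -11° +90° = 79°
rotate link 1 by -58°: θ ← 79° -58° = 21°
rotate link 1 by +12°: θ ← 21° +12° = 33°
rotate link 1 by +65°: θ ← 33° +65° = 98°
rotate link 1 by +90°: θ ← 98° +90° = 188°
crank pin P = (r cos θ, r sin θ) = (-14.854021, -2.087597)
h = r sin θ − e = -2.087597 − 10 = -12.087597
x = r cos θ + √(L² − h²) = -14.854021 + 92.211117 = 77.357095

77.3571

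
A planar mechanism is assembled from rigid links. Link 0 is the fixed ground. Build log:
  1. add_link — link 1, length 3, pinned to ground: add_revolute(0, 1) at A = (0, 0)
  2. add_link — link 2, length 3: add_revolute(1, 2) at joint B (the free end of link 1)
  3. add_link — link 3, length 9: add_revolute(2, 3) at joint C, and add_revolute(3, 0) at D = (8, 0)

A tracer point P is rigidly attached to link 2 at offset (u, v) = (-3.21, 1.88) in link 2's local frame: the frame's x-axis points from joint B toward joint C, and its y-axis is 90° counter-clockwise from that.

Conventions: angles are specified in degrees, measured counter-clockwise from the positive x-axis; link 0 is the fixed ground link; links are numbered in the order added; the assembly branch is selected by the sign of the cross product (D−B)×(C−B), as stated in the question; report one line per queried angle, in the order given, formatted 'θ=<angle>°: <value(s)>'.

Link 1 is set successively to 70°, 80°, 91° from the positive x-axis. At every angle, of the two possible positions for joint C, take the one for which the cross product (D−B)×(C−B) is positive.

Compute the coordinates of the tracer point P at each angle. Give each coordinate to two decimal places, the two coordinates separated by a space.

A=(0,0), D=(8.00,0)
θ=70°: B = A + 3.00·(cos70°, sin70°) = (1.0261, 2.8191)
θ=70°: |BD| = 7.5222
θ=70°: circle(B,3.00) ∩ circle(D,9.00): a=-1.0248, h=2.8195
θ=70°:   candidates: C₊=(1.1327,5.8172) cross=21.209; C₋=(-0.9807,0.5891) cross=-21.209
θ=70°:   branch + wants cross > 0 → take C=(1.1327,5.8172) (cross=21.209)
θ=70°: ex = (C−B)/|BC| = (0.0355,0.9994); ey = (-0.9994,0.0355)
θ=70°: P = B + -3.21·ex + 1.88·ey = (-0.9668,-0.3221)
θ=80°: B = A + 3.00·(cos80°, sin80°) = (0.5209, 2.9544)
θ=80°: |BD| = 8.0414
θ=80°: circle(B,3.00) ∩ circle(D,9.00): a=-0.4561, h=2.9651
θ=80°:   candidates: C₊=(1.1861,5.8797) cross=23.844; C₋=(-0.9926,0.3642) cross=-23.844
θ=80°:   branch + wants cross > 0 → take C=(1.1861,5.8797) (cross=23.844)
θ=80°: ex = (C−B)/|BC| = (0.2217,0.9751); ey = (-0.9751,0.2217)
θ=80°: P = B + -3.21·ex + 1.88·ey = (-2.0240,0.2412)
θ=91°: B = A + 3.00·(cos91°, sin91°) = (-0.0524, 2.9995)
θ=91°: |BD| = 8.5929
θ=91°: circle(B,3.00) ∩ circle(D,9.00): a=0.1069, h=2.9981
θ=91°:   candidates: C₊=(1.0944,5.7717) cross=25.762; C₋=(-0.9987,0.1527) cross=-25.762
θ=91°:   branch + wants cross > 0 → take C=(1.0944,5.7717) (cross=25.762)
θ=91°: ex = (C−B)/|BC| = (0.3823,0.9241); ey = (-0.9241,0.3823)
θ=91°: P = B + -3.21·ex + 1.88·ey = (-3.0166,0.7520)

θ=70°: -0.97 -0.32
θ=80°: -2.02 0.24
θ=91°: -3.02 0.75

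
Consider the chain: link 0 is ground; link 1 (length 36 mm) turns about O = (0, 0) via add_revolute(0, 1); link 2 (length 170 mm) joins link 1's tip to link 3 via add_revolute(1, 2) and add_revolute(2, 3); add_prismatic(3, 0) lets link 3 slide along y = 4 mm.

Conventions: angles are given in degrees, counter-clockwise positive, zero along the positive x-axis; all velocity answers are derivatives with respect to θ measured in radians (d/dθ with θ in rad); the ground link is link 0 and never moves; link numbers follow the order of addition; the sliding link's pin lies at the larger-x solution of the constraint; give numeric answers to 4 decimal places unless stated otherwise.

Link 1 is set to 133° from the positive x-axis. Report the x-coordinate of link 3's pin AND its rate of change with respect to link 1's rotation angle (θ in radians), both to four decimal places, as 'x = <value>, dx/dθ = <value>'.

geometry: r = 36 mm, L = 170 mm, e = 4 mm
crank pin P = (r cos θ, r sin θ) = (-24.551941, 26.328733)
h = r sin θ − e = 26.328733 − 4 = 22.328733
x = r cos θ + √(L² − h²) = -24.551941 + 168.527231 = 143.975290
dx/dθ = −r sin θ − h·r cos θ/√(L² − h²) (θ in radians; h = 22.328733) = -23.075765

x = 143.9753, dx/dθ = -23.0758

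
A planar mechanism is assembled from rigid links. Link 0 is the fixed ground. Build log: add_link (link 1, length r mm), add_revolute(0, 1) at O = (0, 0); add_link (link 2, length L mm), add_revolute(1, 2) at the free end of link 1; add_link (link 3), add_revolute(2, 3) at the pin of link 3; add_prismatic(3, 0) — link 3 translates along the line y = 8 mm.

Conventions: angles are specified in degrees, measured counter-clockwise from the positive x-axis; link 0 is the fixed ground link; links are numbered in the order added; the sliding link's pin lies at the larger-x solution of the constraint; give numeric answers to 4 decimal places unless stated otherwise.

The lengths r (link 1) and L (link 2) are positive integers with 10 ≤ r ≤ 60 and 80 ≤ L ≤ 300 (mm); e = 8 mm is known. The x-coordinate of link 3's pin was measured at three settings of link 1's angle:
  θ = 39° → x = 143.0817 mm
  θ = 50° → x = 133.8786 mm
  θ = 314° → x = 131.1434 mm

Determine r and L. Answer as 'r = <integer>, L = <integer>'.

constraint per measurement: (x − r cos θ)² + (r sin θ − e)² = L²
subtracting the θ₁ and θ₂ equations cancels the r² and L² terms:
r = (x₁² − x₂²) / (2[(x₁cos θ₁ + e sin θ₁) − (x₂cos θ₂ + e sin θ₂)]) = 53.0002 → r = 53
L² = (x₁ − r cos θ₁)² + (r sin θ₁ − e)² = 11025.0005 → L = 105.0000 → L = 105
check at θ₃=314°: x = 131.1434 (printed 131.1434) ✓

r = 53, L = 105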